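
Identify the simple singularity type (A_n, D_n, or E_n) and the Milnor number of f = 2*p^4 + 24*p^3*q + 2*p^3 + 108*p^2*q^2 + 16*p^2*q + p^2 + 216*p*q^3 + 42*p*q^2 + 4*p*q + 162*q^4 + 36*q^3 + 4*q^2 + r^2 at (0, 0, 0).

Type A_{3}, Milnor number mu = 3.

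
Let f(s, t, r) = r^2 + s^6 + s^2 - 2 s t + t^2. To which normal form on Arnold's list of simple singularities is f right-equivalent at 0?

The Hessian of f at 0 has rank 2. Corank 1: A-series; mu = 5 gives A_5.

A_5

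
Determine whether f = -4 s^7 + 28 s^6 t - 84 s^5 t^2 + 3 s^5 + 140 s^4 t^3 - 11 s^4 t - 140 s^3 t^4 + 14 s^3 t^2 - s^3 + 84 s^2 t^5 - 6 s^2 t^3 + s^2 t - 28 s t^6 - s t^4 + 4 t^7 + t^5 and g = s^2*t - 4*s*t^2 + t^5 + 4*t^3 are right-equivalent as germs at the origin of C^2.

The Hessian of f at 0 is [[0, 0], [0, 0]] with rank 0, so corank 2. A Groebner basis of the Jacobian ideal J(f) in C{s,t} is {s*t/7 + t^4, s*t^2, s^2 - 5*s*t/7}; counting standard monomials gives mu = 6. Corank 2; j^3 = -s^2*(s - t) has shape L^2 M (L != M), so D-series; mu = 6 gives D_6. The Hessian of g at 0 is [[0, 0], [0, 0]] with rank 0, so corank 2. A Groebner basis of the Jacobian ideal J(g) in C{s,t} is {s^2/5 + t^4 - 4*t^2/5, s^3 - 8*t^3, s*t - 2*t^2}; counting standard monomials gives mu = 6. Corank 2; j^3 = t*(s - 2*t)^2 has shape L^2 M (L != M), so D-series; mu = 6 gives D_6. Both have type D_6, hence right-equivalent.

Yes.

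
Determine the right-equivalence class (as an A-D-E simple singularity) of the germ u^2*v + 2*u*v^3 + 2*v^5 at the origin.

D_{6}

The Hessian of f at 0 has rank 0. Corank 2; j^3 = u^2*v has shape L^2 M (L != M), so D-series; mu = 6 gives D_6.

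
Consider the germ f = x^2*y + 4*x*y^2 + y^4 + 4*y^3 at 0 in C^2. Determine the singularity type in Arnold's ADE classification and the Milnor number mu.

The Hessian of f at 0 is [[0, 0], [0, 0]] with rank 0, so corank 2. A Groebner basis of the Jacobian ideal J(f) in C{x,y} is {x^3 - 2*x^2 + 8*y^2, x^2/4 + y^3 - y^2, x*y + 2*y^2}; counting standard monomials gives mu = 5. Corank 2; j^3 = y*(x + 2*y)^2 has shape L^2 M (L != M), so D-series; mu = 5 gives D_5.

Type D5, Milnor number mu = 5.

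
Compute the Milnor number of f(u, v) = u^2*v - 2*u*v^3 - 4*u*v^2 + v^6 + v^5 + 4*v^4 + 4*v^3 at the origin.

7

The Hessian of f at 0 is [[0, 0], [0, 0]] with rank 0, so corank 2. A Groebner basis of the Jacobian ideal J(f) in C{u,v} is {u^3 + u^2 - 13*u*v^2 + 14*u*v - 32*v^2, u^2*v + u^2/6 - 25*u*v^2/6 + 11*u*v/3 - 8*v^2, -u*v + v^3 + 2*v^2}; counting standard monomials gives mu = 7. Corank 2; j^3 = v*(u - 2*v)^2 has shape L^2 M (L != M), so D-series; mu = 7 gives D_7.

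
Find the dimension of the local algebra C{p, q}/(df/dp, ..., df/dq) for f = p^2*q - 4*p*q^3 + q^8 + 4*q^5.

9

The Hessian of f at 0 is [[0, 0], [0, 0]] with rank 0, so corank 2. A Groebner basis of the Jacobian ideal J(f) in C{p,q} is {p^4, p^3*q + p^2 - 2*p*q^2, -p^3/2 + p^2*q^2, -p*q/2 + q^3}; counting standard monomials gives mu = 9. Corank 2; j^3 = p^2*q has shape L^2 M (L != M), so D-series; mu = 9 gives D_9.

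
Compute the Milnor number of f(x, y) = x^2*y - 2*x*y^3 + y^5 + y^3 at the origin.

4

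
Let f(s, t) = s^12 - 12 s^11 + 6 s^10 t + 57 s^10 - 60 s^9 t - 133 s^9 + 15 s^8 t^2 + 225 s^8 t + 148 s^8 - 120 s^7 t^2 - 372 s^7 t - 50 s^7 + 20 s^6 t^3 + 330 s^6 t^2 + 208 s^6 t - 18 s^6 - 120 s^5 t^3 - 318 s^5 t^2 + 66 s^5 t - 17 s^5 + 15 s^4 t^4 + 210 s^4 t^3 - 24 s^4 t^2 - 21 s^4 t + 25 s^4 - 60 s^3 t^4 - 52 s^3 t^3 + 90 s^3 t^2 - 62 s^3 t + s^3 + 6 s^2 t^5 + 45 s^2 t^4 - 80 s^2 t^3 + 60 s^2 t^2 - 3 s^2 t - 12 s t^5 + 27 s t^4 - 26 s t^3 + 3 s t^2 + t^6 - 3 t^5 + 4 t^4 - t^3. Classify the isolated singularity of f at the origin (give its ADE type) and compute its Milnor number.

Type E_{6}, Milnor number mu = 6.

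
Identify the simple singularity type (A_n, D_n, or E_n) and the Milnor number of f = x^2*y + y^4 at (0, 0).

The Hessian of f at 0 has rank 0. Corank 2; j^3 = x^2*y has shape L^2 M (L != M), so D-series; mu = 5 gives D_5.

Type D_{5}, Milnor number mu = 5.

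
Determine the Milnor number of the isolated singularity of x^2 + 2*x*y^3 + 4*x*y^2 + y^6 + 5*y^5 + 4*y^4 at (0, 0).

The Hessian of f at 0 has rank 1. Corank 1: A-series; mu = 4 gives A_4.

4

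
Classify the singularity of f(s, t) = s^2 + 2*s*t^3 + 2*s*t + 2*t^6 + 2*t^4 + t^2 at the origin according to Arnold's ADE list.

A_{5}

The Hessian of f at 0 is [[2, 2], [2, 2]] with rank 1, so corank 1. A Groebner basis of the Jacobian ideal J(f) in C{s,t} is {s*t^2 - s - t, s + t^3 + t, s^2 + 2*s*t + t^2}; counting standard monomials gives mu = 5. Corank 1: A-series; mu = 5 gives A_5.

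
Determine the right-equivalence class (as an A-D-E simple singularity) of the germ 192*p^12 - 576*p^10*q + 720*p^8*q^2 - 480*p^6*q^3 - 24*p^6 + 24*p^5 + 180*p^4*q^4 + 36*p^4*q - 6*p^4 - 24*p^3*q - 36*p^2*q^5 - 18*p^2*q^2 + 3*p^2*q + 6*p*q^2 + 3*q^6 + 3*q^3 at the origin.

The Hessian of f at 0 is [[0, 0], [0, 0]] with rank 0, so corank 2. A Groebner basis of the Jacobian ideal J(f) in C{p,q} is {5*p^2/18 + 59*p*q/72 + q^4 - 19*q^3/36 + 13*q^2/24, p^3 - p^2/3 - p*q/12 - q^3/6 + q^2/4, p^2*q - p*q/2 - q^2/2, p^2/9 + p*q^2 + 19*p*q/36 + 7*q^3/18 + 5*q^2/12}; counting standard monomials gives mu = 7. Corank 2; j^3 = 3*q*(p + q)^2 has shape L^2 M (L != M), so D-series; mu = 7 gives D_7.

D_{7}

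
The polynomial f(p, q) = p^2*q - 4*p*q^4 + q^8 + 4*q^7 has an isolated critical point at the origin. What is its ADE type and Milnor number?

The Hessian of f at 0 has rank 0. Corank 2; j^3 = p^2*q has shape L^2 M (L != M), so D-series; mu = 9 gives D_9.

Type D9, Milnor number mu = 9.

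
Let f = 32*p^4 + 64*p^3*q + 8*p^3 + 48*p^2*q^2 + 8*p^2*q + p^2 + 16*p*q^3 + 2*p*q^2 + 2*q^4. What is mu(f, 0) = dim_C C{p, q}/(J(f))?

The Hessian of f at 0 has rank 1. Corank 1: A-series; mu = 3 gives A_3.

3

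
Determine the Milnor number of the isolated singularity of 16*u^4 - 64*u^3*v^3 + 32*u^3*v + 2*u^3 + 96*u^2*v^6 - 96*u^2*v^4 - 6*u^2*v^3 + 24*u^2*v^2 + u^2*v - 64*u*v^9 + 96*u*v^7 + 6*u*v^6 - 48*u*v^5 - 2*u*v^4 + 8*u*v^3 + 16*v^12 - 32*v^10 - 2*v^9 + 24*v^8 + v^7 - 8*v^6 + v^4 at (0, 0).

The Hessian of f at 0 has rank 0. Corank 2; j^3 = u^2*(2*u + v) has shape L^2 M (L != M), so D-series; mu = 5 gives D_5.

5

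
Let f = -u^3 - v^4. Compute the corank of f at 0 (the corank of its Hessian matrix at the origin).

2

Hessian at 0 has rank 0.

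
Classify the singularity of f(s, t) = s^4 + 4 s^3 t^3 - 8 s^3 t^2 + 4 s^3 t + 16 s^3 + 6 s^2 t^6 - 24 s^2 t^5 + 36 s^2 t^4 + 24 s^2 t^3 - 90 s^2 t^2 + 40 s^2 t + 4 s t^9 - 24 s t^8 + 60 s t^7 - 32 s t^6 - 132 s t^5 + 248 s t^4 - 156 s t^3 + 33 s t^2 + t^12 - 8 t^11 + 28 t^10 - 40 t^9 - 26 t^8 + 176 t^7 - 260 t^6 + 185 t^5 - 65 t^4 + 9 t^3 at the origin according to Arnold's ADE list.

D5

The Hessian of f at 0 is [[0, 0], [0, 0]] with rank 0, so corank 2. A Groebner basis of the Jacobian ideal J(f) in C{s,t} is {s*t^2 + 16*s*t/43 + 12*t^2/43, -64*s*t/129 + t^3 - 16*t^2/43, s^2 + 775*s*t/516 + 97*t^2/172}; counting standard monomials gives mu = 5. Corank 2; j^3 = (s + t)*(4*s + 3*t)^2 has shape L^2 M (L != M), so D-series; mu = 5 gives D_5.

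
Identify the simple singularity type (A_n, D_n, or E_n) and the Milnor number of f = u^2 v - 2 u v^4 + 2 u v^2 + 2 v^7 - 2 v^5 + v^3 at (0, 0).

The Hessian of f at 0 is [[0, 0], [0, 0]] with rank 0, so corank 2. A Groebner basis of the Jacobian ideal J(f) in C{u,v} is {u^2/6 + u*v^3 + 4*u*v/3 + 7*v^2/6, -u*v + v^4 - v^2, u^3 - 3*u*v^2 - 2*v^3, u^2*v + 2*u*v^2 + v^3}; counting standard monomials gives mu = 8. Corank 2; j^3 = v*(u + v)^2 has shape L^2 M (L != M), so D-series; mu = 8 gives D_8.

Type D8, Milnor number mu = 8.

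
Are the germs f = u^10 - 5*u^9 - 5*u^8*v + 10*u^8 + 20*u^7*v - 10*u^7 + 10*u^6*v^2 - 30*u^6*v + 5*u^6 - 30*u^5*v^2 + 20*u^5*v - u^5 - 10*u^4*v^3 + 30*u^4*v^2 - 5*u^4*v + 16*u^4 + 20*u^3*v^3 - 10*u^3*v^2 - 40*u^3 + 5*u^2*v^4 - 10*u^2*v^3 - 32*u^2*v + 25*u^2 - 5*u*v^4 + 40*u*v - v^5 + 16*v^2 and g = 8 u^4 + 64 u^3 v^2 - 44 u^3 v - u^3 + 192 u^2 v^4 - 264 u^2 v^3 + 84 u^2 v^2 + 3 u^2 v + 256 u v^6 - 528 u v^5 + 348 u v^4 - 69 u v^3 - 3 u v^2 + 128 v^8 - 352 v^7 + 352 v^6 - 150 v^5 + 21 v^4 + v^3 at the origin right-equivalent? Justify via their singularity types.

No.

The Hessian of f at 0 has rank 1. Corank 1: A-series; mu = 4 gives A_4. The Hessian of g at 0 has rank 0. Corank 2; j^3 = -(u - v)^3 is a perfect cube, so E-series; the 4-jet and mu = 7 give E_7. f is A_4 but g is E_7, hence not right-equivalent.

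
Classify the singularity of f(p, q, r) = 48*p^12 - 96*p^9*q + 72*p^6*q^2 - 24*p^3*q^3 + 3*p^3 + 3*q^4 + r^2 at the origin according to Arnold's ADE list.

The Hessian of f at 0 has rank 1. Corank 2; j^3 = 3*p^3 is a perfect cube, so E-series; the 4-jet and mu = 6 give E_6.

E_6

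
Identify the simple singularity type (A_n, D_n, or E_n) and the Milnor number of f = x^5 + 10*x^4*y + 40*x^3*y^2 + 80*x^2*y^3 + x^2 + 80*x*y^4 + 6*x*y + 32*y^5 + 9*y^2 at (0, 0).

Type A_4, Milnor number mu = 4.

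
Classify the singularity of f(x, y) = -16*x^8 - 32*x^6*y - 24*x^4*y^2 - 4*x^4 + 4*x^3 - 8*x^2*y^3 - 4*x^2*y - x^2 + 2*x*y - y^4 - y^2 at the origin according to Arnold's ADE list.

The Hessian of f at 0 has rank 1. Corank 1: A-series; mu = 3 gives A_3.

A3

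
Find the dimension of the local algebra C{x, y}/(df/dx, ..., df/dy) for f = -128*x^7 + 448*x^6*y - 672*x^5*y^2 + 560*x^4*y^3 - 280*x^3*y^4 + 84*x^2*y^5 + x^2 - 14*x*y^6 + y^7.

The Hessian of f at 0 has rank 1. Corank 1: A-series; mu = 6 gives A_6.

6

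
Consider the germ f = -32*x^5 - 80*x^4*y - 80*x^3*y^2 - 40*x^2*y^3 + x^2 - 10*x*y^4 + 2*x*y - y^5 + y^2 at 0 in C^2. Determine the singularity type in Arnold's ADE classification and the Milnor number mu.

Type A4, Milnor number mu = 4.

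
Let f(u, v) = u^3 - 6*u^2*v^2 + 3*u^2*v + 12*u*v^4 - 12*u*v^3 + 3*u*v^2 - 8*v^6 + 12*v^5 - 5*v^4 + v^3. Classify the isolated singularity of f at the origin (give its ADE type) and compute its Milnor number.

The Hessian of f at 0 is [[0, 0], [0, 0]] with rank 0, so corank 2. A Groebner basis of the Jacobian ideal J(f) in C{u,v} is {u^3 - 3*u^2/4 - 3*u*v/2 - 3*v^2/4, u^2*v + u^2/2 + u*v + v^2/2, -u^2/4 + u*v^2 - u*v/2 - v^2/4, v^3}; counting standard monomials gives mu = 6. Corank 2; j^3 = (u + v)^3 is a perfect cube, so E-series; the 4-jet and mu = 6 give E_6.

Type E_{6}, Milnor number mu = 6.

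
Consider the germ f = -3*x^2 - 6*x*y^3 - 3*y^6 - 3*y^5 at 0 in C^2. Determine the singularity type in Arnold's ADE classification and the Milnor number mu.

Type A_{4}, Milnor number mu = 4.

The Hessian of f at 0 is [[-6, 0], [0, 0]] with rank 1, so corank 1. A Groebner basis of the Jacobian ideal J(f) in C{x,y} is {x + y^3, x^2, x*y}; counting standard monomials gives mu = 4. Corank 1: A-series; mu = 4 gives A_4.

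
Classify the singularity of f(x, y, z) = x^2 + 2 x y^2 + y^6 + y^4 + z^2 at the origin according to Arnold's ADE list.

A_{5}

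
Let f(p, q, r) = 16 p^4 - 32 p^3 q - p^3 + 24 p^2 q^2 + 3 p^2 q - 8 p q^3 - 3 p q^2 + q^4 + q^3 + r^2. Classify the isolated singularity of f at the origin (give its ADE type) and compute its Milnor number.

The Hessian of f at 0 is [[0, 0, 0], [0, 0, 0], [0, 0, 2]] with rank 1, so corank 2. A Groebner basis of the Jacobian ideal J(f) in C{p,q,r} is {q^4, p*q^2 - 5*q^3/6, p^2 - 2*p*q + q^2, r}; counting standard monomials gives mu = 6. Corank 2; j^3 = -(p - q)^3 is a perfect cube, so E-series; the 4-jet and mu = 6 give E_6.

Type E_6, Milnor number mu = 6.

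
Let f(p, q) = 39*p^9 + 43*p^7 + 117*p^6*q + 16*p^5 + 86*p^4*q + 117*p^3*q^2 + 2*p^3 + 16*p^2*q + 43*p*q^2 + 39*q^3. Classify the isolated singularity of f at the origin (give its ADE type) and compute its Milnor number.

Type D_{4}, Milnor number mu = 4.

The Hessian of f at 0 has rank 0. Corank 2; j^3 = (p + 3*q)*(2*p^2 + 10*p*q + 13*q^2) splits into three distinct lines over C (the quadratic factor has nonzero discriminant), so D_4.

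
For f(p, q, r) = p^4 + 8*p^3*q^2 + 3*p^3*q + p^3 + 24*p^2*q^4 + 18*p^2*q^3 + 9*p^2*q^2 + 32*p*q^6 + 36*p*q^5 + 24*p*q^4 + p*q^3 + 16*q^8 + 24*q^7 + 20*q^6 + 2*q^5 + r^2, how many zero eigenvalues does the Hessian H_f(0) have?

2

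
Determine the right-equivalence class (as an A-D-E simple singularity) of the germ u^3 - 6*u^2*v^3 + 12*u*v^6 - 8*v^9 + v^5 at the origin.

E8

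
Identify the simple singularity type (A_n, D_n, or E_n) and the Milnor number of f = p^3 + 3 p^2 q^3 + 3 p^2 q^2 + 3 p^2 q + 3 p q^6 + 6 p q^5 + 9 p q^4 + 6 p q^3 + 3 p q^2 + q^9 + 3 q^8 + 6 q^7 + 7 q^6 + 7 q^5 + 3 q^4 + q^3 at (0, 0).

Type E_{8}, Milnor number mu = 8.

The Hessian of f at 0 has rank 0. Corank 2; j^3 = (p + q)^3 is a perfect cube, so E-series; the 5-jet and mu = 8 give E_8.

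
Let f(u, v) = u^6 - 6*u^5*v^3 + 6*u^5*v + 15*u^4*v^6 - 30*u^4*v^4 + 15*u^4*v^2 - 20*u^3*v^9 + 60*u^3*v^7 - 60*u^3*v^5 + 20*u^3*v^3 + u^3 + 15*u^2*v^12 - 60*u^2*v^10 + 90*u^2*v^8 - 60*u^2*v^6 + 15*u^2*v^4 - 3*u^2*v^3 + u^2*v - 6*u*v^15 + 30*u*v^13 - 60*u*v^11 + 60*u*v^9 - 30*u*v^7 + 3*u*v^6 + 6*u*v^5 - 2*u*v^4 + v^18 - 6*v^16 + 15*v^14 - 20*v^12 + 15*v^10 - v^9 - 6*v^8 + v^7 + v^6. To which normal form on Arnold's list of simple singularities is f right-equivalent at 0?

D_{7}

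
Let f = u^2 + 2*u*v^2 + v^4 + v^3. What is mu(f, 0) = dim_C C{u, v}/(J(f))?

The Hessian of f at 0 has rank 1. Corank 1: A-series; mu = 2 gives A_2.

2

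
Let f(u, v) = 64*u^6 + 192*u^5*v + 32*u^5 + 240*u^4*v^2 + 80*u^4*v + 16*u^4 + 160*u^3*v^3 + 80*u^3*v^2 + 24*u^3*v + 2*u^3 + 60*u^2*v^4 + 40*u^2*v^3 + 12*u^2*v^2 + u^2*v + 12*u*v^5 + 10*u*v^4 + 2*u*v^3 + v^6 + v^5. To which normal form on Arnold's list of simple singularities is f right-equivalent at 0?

The Hessian of f at 0 has rank 0. Corank 2; j^3 = u^2*(2*u + v) has shape L^2 M (L != M), so D-series; mu = 7 gives D_7.

D_{7}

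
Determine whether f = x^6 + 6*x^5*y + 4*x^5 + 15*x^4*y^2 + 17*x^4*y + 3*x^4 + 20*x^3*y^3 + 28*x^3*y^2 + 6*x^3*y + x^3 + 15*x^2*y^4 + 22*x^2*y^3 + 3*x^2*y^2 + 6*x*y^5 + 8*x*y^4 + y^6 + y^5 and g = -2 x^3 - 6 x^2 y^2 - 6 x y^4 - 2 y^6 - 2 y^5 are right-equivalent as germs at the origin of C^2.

The Hessian of f at 0 has rank 0. Corank 2; j^3 = x^3 is a perfect cube, so E-series; the 5-jet and mu = 8 give E_8. The Hessian of g at 0 has rank 0. Corank 2; j^3 = -2*x^3 is a perfect cube, so E-series; the 5-jet and mu = 8 give E_8. Both have type E_8, hence right-equivalent.

Yes.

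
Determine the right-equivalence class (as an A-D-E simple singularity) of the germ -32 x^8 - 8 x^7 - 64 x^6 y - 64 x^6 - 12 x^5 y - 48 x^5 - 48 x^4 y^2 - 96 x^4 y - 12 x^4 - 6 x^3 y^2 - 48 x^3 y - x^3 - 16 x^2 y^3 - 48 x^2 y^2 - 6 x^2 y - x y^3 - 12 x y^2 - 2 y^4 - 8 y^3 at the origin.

The Hessian of f at 0 has rank 0. Corank 2; j^3 = -(x + 2*y)^3 is a perfect cube, so E-series; the 4-jet and mu = 7 give E_7.

E_{7}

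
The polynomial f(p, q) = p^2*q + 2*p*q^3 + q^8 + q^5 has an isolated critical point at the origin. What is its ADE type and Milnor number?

Type D9, Milnor number mu = 9.

The Hessian of f at 0 has rank 0. Corank 2; j^3 = p^2*q has shape L^2 M (L != M), so D-series; mu = 9 gives D_9.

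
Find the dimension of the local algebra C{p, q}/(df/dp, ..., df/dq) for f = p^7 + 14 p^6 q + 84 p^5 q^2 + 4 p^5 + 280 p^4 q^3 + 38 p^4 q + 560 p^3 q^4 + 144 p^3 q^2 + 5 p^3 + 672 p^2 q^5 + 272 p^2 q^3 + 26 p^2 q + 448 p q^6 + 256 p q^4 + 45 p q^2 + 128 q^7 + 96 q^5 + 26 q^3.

4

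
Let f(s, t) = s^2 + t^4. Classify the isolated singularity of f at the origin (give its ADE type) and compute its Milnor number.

The Hessian of f at 0 has rank 1. Corank 1: A-series; mu = 3 gives A_3.

Type A_3, Milnor number mu = 3.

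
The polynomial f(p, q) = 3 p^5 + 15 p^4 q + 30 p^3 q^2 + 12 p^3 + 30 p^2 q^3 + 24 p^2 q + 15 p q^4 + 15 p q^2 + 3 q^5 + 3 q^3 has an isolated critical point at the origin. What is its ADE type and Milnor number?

Type D6, Milnor number mu = 6.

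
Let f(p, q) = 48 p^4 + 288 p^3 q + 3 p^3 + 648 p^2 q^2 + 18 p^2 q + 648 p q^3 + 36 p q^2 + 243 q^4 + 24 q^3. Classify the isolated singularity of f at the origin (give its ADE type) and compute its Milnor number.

Type E6, Milnor number mu = 6.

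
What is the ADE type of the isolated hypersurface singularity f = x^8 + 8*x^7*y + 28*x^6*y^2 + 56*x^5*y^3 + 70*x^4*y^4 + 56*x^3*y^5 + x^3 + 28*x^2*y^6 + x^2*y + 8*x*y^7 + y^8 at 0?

D_9

The Hessian of f at 0 has rank 0. Corank 2; j^3 = x^2*(x + y) has shape L^2 M (L != M), so D-series; mu = 9 gives D_9.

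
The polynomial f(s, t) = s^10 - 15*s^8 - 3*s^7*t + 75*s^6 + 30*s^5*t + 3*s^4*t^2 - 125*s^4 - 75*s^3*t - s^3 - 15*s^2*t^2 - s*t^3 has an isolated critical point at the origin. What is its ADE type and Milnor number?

Type E_7, Milnor number mu = 7.

The Hessian of f at 0 has rank 0. Corank 2; j^3 = -s^3 is a perfect cube, so E-series; the 4-jet and mu = 7 give E_7.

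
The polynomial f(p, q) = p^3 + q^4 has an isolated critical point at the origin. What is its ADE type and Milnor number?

The Hessian of f at 0 has rank 0. Corank 2; j^3 = p^3 is a perfect cube, so E-series; the 4-jet and mu = 6 give E_6.

Type E6, Milnor number mu = 6.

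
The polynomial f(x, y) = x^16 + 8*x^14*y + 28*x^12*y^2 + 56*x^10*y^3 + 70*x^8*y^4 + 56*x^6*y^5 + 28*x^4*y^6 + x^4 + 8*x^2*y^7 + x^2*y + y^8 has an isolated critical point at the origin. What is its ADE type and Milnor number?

Type D_9, Milnor number mu = 9.

The Hessian of f at 0 has rank 0. Corank 2; j^3 = x^2*y has shape L^2 M (L != M), so D-series; mu = 9 gives D_9.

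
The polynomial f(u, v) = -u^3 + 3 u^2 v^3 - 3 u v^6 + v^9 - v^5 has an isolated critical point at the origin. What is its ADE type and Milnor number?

Type E_{8}, Milnor number mu = 8.

The Hessian of f at 0 is [[0, 0], [0, 0]] with rank 0, so corank 2. A Groebner basis of the Jacobian ideal J(f) in C{u,v} is {-u^2/2 + u*v^3, v^4, u^3, u^2*v}; counting standard monomials gives mu = 8. Corank 2; j^3 = -u^3 is a perfect cube, so E-series; the 5-jet and mu = 8 give E_8.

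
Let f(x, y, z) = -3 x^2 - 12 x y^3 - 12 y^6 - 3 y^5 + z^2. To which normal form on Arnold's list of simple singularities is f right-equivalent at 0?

A4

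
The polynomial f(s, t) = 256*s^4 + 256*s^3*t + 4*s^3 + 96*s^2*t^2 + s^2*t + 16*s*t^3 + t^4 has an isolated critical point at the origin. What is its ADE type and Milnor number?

Type D5, Milnor number mu = 5.

The Hessian of f at 0 has rank 0. Corank 2; j^3 = s^2*(4*s + t) has shape L^2 M (L != M), so D-series; mu = 5 gives D_5.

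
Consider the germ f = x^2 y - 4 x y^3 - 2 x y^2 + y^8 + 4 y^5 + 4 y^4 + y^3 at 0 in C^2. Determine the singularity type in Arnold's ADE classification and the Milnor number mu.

The Hessian of f at 0 has rank 0. Corank 2; j^3 = y*(x - y)^2 has shape L^2 M (L != M), so D-series; mu = 9 gives D_9.

Type D_{9}, Milnor number mu = 9.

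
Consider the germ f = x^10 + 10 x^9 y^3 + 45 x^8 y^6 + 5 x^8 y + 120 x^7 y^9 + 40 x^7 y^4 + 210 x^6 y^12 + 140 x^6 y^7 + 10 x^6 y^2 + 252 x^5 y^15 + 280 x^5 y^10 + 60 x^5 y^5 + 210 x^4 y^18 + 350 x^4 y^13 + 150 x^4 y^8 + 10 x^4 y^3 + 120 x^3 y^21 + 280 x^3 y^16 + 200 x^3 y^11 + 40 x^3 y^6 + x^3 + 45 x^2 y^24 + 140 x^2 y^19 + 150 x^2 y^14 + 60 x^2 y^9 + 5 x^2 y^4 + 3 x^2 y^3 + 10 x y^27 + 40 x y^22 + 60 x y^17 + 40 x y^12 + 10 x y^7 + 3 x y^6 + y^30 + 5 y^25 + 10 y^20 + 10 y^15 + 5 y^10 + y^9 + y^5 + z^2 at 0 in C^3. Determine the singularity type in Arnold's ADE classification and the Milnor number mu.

The Hessian of f at 0 has rank 1. Corank 2; j^3 = x^3 is a perfect cube, so E-series; the 5-jet and mu = 8 give E_8.

Type E8, Milnor number mu = 8.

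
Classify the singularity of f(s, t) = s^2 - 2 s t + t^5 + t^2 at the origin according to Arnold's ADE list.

The Hessian of f at 0 is [[2, -2], [-2, 2]] with rank 1, so corank 1. A Groebner basis of the Jacobian ideal J(f) in C{s,t} is {t^4, s - t}; counting standard monomials gives mu = 4. Corank 1: A-series; mu = 4 gives A_4.

A_{4}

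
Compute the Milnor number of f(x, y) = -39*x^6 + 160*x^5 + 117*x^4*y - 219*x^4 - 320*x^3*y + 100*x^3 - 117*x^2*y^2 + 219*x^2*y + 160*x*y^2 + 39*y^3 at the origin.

4

The Hessian of f at 0 is [[0, 0], [0, 0]] with rank 0, so corank 2. A Groebner basis of the Jacobian ideal J(f) in C{x,y} is {y^3, x^2 - 23*y^2/39, x*y + 10*y^2/13}; counting standard monomials gives mu = 4. Corank 2; j^3 = (4*x + 3*y)*(25*x^2 + 36*x*y + 13*y^2) splits into three distinct lines over C (the quadratic factor has nonzero discriminant), so D_4.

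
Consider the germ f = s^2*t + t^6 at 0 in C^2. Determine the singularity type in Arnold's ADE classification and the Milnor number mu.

Type D_{7}, Milnor number mu = 7.

The Hessian of f at 0 has rank 0. Corank 2; j^3 = s^2*t has shape L^2 M (L != M), so D-series; mu = 7 gives D_7.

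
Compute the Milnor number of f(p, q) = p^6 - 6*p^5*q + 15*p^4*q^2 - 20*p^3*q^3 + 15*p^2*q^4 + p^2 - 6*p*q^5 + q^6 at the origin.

5

The Hessian of f at 0 has rank 1. Corank 1: A-series; mu = 5 gives A_5.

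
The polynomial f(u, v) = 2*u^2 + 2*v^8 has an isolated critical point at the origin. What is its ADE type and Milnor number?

The Hessian of f at 0 has rank 1. Corank 1: A-series; mu = 7 gives A_7.

Type A_7, Milnor number mu = 7.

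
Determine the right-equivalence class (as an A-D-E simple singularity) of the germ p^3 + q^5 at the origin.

The Hessian of f at 0 is [[0, 0], [0, 0]] with rank 0, so corank 2. A Groebner basis of the Jacobian ideal J(f) in C{p,q} is {q^4, p^2}; counting standard monomials gives mu = 8. Corank 2; j^3 = p^3 is a perfect cube, so E-series; the 5-jet and mu = 8 give E_8.

E_{8}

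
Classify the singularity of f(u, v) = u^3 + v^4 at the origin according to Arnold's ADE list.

E_{6}

The Hessian of f at 0 is [[0, 0], [0, 0]] with rank 0, so corank 2. A Groebner basis of the Jacobian ideal J(f) in C{u,v} is {v^3, u^2}; counting standard monomials gives mu = 6. Corank 2; j^3 = u^3 is a perfect cube, so E-series; the 4-jet and mu = 6 give E_6.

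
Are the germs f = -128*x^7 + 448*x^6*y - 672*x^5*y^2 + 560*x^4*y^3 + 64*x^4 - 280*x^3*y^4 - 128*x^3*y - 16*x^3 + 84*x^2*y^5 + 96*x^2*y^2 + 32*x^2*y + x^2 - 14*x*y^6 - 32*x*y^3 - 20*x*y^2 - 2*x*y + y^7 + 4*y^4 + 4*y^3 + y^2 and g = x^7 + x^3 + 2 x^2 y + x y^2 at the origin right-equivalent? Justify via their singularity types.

No.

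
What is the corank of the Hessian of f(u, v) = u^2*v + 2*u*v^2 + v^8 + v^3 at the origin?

2

The Hessian at 0 is [[0, 0], [0, 0]] of rank 0; hence corank 2.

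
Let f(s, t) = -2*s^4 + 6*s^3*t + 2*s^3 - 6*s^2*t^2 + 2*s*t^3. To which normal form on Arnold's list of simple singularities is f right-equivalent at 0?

E_{7}

The Hessian of f at 0 is [[0, 0], [0, 0]] with rank 0, so corank 2. A Groebner basis of the Jacobian ideal J(f) in C{s,t} is {3*s^2 + t^4 + t^3, s^3, s^2*t - s^2 - t^3/3, -2*s^2 + s*t^2 - 2*t^3/3}; counting standard monomials gives mu = 7. Corank 2; j^3 = 2*s^3 is a perfect cube, so E-series; the 4-jet and mu = 7 give E_7.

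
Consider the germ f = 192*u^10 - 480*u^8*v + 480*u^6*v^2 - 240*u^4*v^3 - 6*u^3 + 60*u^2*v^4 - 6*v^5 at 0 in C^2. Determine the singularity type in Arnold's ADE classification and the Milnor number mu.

Type E_{8}, Milnor number mu = 8.

The Hessian of f at 0 has rank 0. Corank 2; j^3 = -6*u^3 is a perfect cube, so E-series; the 5-jet and mu = 8 give E_8.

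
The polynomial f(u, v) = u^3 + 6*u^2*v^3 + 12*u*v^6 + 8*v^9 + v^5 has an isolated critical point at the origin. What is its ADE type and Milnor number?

Type E_8, Milnor number mu = 8.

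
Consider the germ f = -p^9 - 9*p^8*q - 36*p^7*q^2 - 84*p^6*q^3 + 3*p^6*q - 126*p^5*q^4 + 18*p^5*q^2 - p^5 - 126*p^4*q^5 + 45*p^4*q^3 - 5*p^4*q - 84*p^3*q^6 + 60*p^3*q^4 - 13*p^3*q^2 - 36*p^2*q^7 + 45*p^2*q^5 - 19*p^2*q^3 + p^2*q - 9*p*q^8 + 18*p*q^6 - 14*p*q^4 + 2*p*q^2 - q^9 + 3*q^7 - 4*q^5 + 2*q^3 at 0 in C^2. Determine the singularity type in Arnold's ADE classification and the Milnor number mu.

Type D4, Milnor number mu = 4.

The Hessian of f at 0 has rank 0. Corank 2; j^3 = q*(p^2 + 2*p*q + 2*q^2) splits into three distinct lines over C (the quadratic factor has nonzero discriminant), so D_4.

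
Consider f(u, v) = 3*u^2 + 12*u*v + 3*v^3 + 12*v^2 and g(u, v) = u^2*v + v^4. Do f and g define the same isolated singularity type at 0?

No.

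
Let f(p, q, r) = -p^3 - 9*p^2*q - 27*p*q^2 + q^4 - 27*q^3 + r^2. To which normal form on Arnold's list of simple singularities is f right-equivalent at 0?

The Hessian of f at 0 has rank 1. Corank 2; j^3 = -(p + 3*q)^3 is a perfect cube, so E-series; the 4-jet and mu = 6 give E_6.

E6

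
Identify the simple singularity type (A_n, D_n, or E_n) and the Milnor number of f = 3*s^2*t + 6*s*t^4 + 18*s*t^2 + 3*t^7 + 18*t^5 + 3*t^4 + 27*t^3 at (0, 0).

The Hessian of f at 0 is [[0, 0], [0, 0]] with rank 0, so corank 2. A Groebner basis of the Jacobian ideal J(f) in C{s,t} is {s^3 - 27*s^2/4 + 243*t^2/4, s^2/4 + t^3 - 9*t^2/4, s*t + 3*t^2}; counting standard monomials gives mu = 5. Corank 2; j^3 = 3*t*(s + 3*t)^2 has shape L^2 M (L != M), so D-series; mu = 5 gives D_5.

Type D5, Milnor number mu = 5.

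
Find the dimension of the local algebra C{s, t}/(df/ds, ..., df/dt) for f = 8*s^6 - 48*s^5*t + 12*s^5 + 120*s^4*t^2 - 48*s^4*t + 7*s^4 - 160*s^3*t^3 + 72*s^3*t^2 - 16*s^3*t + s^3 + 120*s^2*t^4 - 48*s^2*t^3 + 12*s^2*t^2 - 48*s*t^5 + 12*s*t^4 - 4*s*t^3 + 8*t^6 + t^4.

6

The Hessian of f at 0 has rank 0. Corank 2; j^3 = s^3 is a perfect cube, so E-series; the 4-jet and mu = 6 give E_6.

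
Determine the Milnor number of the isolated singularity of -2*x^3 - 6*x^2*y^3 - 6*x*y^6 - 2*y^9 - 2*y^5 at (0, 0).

The Hessian of f at 0 has rank 0. Corank 2; j^3 = -2*x^3 is a perfect cube, so E-series; the 5-jet and mu = 8 give E_8.

8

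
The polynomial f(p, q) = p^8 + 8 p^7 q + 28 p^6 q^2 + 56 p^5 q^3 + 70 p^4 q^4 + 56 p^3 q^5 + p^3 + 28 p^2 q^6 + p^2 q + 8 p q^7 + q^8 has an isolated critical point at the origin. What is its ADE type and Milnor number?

Type D_{9}, Milnor number mu = 9.

The Hessian of f at 0 is [[0, 0], [0, 0]] with rank 0, so corank 2. A Groebner basis of the Jacobian ideal J(f) in C{p,q} is {-p*q/8 + q^7, p*q^2, p^2 + p*q}; counting standard monomials gives mu = 9. Corank 2; j^3 = p^2*(p + q) has shape L^2 M (L != M), so D-series; mu = 9 gives D_9.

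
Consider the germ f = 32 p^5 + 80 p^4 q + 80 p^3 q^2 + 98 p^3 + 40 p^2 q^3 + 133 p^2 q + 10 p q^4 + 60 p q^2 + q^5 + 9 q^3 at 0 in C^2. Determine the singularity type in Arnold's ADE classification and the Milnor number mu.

The Hessian of f at 0 has rank 0. Corank 2; j^3 = (2*p + q)*(7*p + 3*q)^2 has shape L^2 M (L != M), so D-series; mu = 6 gives D_6.

Type D_6, Milnor number mu = 6.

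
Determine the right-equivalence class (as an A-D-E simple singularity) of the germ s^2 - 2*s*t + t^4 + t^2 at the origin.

The Hessian of f at 0 has rank 1. Corank 1: A-series; mu = 3 gives A_3.

A3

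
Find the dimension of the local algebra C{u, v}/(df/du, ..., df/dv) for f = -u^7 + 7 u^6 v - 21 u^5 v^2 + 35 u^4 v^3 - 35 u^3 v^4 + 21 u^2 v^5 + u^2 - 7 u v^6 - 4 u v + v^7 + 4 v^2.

6

The Hessian of f at 0 has rank 1. Corank 1: A-series; mu = 6 gives A_6.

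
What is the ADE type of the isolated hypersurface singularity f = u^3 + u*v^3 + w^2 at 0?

The Hessian of f at 0 is [[0, 0, 0], [0, 0, 0], [0, 0, 2]] with rank 1, so corank 2. A Groebner basis of the Jacobian ideal J(f) in C{u,v,w} is {u^3, u*v^2, 3*u^2 + v^3, w}; counting standard monomials gives mu = 7. Corank 2; j^3 = u^3 is a perfect cube, so E-series; the 4-jet and mu = 7 give E_7.

E_7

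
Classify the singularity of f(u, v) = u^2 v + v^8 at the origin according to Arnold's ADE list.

D9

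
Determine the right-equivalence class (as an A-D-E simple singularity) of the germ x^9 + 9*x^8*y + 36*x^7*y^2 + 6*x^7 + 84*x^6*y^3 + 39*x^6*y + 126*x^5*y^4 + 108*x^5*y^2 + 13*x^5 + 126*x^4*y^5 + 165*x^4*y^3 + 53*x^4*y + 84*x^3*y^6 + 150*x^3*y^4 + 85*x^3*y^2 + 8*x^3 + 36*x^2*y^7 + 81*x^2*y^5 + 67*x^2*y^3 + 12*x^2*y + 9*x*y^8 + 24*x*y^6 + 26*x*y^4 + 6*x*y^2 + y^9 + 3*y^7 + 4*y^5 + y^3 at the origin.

E8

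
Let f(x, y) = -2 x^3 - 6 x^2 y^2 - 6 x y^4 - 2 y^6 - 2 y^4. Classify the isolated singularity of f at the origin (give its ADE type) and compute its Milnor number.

The Hessian of f at 0 is [[0, 0], [0, 0]] with rank 0, so corank 2. A Groebner basis of the Jacobian ideal J(f) in C{x,y} is {x^3, x^2*y, x^2/2 + x*y^2, y^3}; counting standard monomials gives mu = 6. Corank 2; j^3 = -2*x^3 is a perfect cube, so E-series; the 4-jet and mu = 6 give E_6.

Type E_{6}, Milnor number mu = 6.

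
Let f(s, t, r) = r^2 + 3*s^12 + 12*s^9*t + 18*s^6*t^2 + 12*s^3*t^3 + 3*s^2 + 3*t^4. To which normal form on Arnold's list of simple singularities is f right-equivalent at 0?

The Hessian of f at 0 is [[6, 0, 0], [0, 0, 0], [0, 0, 2]] with rank 2, so corank 1. A Groebner basis of the Jacobian ideal J(f) in C{s,t,r} is {t^3, s, r}; counting standard monomials gives mu = 3. Corank 1: A-series; mu = 3 gives A_3.

A3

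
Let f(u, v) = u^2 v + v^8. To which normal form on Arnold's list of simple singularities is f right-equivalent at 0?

D_{9}

The Hessian of f at 0 has rank 0. Corank 2; j^3 = u^2*v has shape L^2 M (L != M), so D-series; mu = 9 gives D_9.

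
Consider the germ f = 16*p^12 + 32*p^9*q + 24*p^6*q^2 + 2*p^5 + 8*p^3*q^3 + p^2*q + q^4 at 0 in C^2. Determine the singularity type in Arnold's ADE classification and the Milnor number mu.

Type D5, Milnor number mu = 5.

The Hessian of f at 0 has rank 0. Corank 2; j^3 = p^2*q has shape L^2 M (L != M), so D-series; mu = 5 gives D_5.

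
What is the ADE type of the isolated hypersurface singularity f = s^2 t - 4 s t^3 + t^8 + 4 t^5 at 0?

The Hessian of f at 0 has rank 0. Corank 2; j^3 = s^2*t has shape L^2 M (L != M), so D-series; mu = 9 gives D_9.

D9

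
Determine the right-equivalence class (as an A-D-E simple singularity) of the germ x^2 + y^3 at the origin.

A_{2}

The Hessian of f at 0 has rank 1. Corank 1: A-series; mu = 2 gives A_2.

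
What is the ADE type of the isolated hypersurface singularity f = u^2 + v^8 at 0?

A_7

The Hessian of f at 0 has rank 1. Corank 1: A-series; mu = 7 gives A_7.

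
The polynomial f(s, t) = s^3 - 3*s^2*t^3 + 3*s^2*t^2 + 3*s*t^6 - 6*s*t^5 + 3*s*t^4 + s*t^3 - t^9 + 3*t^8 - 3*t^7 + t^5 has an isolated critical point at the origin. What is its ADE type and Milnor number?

Type E7, Milnor number mu = 7.

The Hessian of f at 0 is [[0, 0], [0, 0]] with rank 0, so corank 2. A Groebner basis of the Jacobian ideal J(f) in C{s,t} is {-s^2 + t^4 - t^3/3, s^3, s^2*t + s^2/3 + t^3/9, s^2 + s*t^2 + t^3/3}; counting standard monomials gives mu = 7. Corank 2; j^3 = s^3 is a perfect cube, so E-series; the 4-jet and mu = 7 give E_7.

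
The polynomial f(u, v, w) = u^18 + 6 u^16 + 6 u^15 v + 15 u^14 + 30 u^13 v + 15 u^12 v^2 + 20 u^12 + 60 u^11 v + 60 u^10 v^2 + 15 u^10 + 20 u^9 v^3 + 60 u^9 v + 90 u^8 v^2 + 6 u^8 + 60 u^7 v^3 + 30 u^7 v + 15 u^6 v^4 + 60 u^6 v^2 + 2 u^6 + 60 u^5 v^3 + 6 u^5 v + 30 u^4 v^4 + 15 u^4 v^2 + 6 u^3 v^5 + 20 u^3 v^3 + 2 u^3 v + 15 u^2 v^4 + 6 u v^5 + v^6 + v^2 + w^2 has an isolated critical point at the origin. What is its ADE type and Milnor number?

Type A_{5}, Milnor number mu = 5.

The Hessian of f at 0 has rank 2. Corank 1: A-series; mu = 5 gives A_5.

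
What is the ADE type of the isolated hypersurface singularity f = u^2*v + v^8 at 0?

D_{9}

The Hessian of f at 0 has rank 0. Corank 2; j^3 = u^2*v has shape L^2 M (L != M), so D-series; mu = 9 gives D_9.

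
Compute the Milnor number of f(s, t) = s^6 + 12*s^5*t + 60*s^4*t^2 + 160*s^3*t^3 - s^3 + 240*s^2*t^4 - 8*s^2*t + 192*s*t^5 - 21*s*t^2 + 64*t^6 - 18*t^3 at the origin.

The Hessian of f at 0 has rank 0. Corank 2; j^3 = -(s + 2*t)*(s + 3*t)^2 has shape L^2 M (L != M), so D-series; mu = 7 gives D_7.

7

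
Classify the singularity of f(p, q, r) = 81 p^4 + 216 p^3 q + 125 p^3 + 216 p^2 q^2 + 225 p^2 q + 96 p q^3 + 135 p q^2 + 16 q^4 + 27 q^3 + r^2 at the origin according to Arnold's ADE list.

E_{6}

The Hessian of f at 0 is [[0, 0, 0], [0, 0, 0], [0, 0, 2]] with rank 1, so corank 2. A Groebner basis of the Jacobian ideal J(f) in C{p,q,r} is {q^4, p*q^2 + 28*q^3/45, p^2 + 6*p*q/5 + 9*q^2/25, r}; counting standard monomials gives mu = 6. Corank 2; j^3 = (5*p + 3*q)^3 is a perfect cube, so E-series; the 4-jet and mu = 6 give E_6.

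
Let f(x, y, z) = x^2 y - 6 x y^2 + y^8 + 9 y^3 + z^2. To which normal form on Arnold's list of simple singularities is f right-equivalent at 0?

D_9

The Hessian of f at 0 has rank 1. Corank 2; j^3 = y*(x - 3*y)^2 has shape L^2 M (L != M), so D-series; mu = 9 gives D_9.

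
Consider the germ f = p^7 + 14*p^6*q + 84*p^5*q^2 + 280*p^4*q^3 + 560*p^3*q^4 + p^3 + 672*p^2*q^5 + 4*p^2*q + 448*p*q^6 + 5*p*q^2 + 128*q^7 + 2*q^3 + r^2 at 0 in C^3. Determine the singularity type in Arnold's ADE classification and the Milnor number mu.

Type D_{8}, Milnor number mu = 8.

The Hessian of f at 0 has rank 1. Corank 2; j^3 = (p + q)^2*(p + 2*q) has shape L^2 M (L != M), so D-series; mu = 8 gives D_8.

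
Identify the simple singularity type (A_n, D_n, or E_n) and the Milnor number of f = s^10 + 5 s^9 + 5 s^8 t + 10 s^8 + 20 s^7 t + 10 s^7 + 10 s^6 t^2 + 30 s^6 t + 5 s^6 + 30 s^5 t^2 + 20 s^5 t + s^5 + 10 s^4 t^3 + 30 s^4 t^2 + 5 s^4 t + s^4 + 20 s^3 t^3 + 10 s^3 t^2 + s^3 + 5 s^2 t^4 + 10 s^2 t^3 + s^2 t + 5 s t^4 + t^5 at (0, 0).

Type D_6, Milnor number mu = 6.

The Hessian of f at 0 is [[0, 0], [0, 0]] with rank 0, so corank 2. A Groebner basis of the Jacobian ideal J(f) in C{s,t} is {-s*t/5 + t^4, s*t^2, s^2 + s*t}; counting standard monomials gives mu = 6. Corank 2; j^3 = s^2*(s + t) has shape L^2 M (L != M), so D-series; mu = 6 gives D_6.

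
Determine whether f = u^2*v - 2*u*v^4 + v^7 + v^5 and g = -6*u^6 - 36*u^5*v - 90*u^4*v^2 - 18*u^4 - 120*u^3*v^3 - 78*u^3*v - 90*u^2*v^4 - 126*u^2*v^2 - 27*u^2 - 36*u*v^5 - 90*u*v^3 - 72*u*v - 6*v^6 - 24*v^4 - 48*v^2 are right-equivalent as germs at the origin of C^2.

No.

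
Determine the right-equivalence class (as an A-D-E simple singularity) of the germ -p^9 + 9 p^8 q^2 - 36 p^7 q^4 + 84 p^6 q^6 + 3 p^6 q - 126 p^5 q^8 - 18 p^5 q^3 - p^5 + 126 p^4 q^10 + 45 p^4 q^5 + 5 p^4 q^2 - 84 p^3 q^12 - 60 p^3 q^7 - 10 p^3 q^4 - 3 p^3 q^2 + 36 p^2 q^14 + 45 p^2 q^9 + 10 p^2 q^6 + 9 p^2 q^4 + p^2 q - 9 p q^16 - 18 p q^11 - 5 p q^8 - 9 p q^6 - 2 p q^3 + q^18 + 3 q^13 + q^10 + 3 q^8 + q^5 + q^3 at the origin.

D_{4}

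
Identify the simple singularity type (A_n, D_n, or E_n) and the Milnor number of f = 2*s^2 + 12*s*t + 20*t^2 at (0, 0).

Type A_1, Milnor number mu = 1.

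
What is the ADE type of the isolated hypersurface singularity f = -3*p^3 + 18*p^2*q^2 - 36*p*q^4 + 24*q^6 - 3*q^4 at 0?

E_6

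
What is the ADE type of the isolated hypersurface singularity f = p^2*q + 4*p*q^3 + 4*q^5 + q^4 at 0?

D5

The Hessian of f at 0 has rank 0. Corank 2; j^3 = p^2*q has shape L^2 M (L != M), so D-series; mu = 5 gives D_5.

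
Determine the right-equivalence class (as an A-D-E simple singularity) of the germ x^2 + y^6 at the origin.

A5

The Hessian of f at 0 has rank 1. Corank 1: A-series; mu = 5 gives A_5.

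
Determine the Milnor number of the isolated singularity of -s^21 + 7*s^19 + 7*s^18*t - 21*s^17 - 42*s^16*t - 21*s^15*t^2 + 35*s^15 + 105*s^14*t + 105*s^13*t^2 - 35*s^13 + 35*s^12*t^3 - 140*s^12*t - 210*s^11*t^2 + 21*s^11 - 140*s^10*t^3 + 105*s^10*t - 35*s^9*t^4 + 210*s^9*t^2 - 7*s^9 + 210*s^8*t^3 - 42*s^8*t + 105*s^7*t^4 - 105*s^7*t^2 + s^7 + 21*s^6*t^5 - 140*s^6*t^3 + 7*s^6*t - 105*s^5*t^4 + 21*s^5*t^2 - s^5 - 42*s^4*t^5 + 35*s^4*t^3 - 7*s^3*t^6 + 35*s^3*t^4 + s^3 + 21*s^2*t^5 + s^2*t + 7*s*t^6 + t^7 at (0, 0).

8

The Hessian of f at 0 is [[0, 0], [0, 0]] with rank 0, so corank 2. A Groebner basis of the Jacobian ideal J(f) in C{s,t} is {-s*t/7 + t^6, s*t^2, s^2 + s*t}; counting standard monomials gives mu = 8. Corank 2; j^3 = s^2*(s + t) has shape L^2 M (L != M), so D-series; mu = 8 gives D_8.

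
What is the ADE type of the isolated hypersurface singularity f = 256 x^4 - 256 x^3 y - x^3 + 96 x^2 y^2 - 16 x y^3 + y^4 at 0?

E_6

The Hessian of f at 0 has rank 0. Corank 2; j^3 = -x^3 is a perfect cube, so E-series; the 4-jet and mu = 6 give E_6.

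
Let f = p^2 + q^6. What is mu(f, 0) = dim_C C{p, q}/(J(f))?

5

The Hessian of f at 0 has rank 1. Corank 1: A-series; mu = 5 gives A_5.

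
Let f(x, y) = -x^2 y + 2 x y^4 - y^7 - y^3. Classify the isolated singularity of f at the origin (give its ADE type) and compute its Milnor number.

Type D_{4}, Milnor number mu = 4.

The Hessian of f at 0 is [[0, 0], [0, 0]] with rank 0, so corank 2. A Groebner basis of the Jacobian ideal J(f) in C{x,y} is {y^3, x^2 + 3*y^2, x*y}; counting standard monomials gives mu = 4. Corank 2; j^3 = -y*(x^2 + y^2) splits into three distinct lines over C (the quadratic factor has nonzero discriminant), so D_4.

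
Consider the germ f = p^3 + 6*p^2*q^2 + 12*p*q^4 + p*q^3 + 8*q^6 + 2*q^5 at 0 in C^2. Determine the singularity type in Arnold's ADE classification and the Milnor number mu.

Type E7, Milnor number mu = 7.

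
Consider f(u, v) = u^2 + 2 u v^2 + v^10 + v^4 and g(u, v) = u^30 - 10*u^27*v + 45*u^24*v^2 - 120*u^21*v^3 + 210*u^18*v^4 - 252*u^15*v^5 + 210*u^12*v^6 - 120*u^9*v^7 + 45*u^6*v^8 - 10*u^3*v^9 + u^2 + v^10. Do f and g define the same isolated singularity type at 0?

The Hessian of f at 0 has rank 1. Corank 1: A-series; mu = 9 gives A_9. The Hessian of g at 0 has rank 1. Corank 1: A-series; mu = 9 gives A_9. Both have type A_9, hence right-equivalent.

Yes.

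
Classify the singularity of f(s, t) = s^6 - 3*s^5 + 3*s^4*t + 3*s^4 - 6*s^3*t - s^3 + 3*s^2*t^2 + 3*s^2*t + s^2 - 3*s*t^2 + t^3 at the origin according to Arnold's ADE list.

The Hessian of f at 0 has rank 1. Corank 1: A-series; mu = 2 gives A_2.

A_{2}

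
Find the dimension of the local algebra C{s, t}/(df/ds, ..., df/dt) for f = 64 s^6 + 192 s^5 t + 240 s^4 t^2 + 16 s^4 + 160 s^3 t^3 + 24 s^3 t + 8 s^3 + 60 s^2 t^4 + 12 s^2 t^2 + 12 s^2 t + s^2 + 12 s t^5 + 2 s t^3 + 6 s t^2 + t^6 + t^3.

2

The Hessian of f at 0 is [[2, 0], [0, 0]] with rank 1, so corank 1. A Groebner basis of the Jacobian ideal J(f) in C{s,t} is {t^2, s}; counting standard monomials gives mu = 2. Corank 1: A-series; mu = 2 gives A_2.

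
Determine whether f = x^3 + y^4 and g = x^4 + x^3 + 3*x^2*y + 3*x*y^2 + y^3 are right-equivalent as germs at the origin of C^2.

Yes.

The Hessian of f at 0 is [[0, 0], [0, 0]] with rank 0, so corank 2. A Groebner basis of the Jacobian ideal J(f) in C{x,y} is {y^3, x^2}; counting standard monomials gives mu = 6. Corank 2; j^3 = x^3 is a perfect cube, so E-series; the 4-jet and mu = 6 give E_6. The Hessian of g at 0 is [[0, 0], [0, 0]] with rank 0, so corank 2. A Groebner basis of the Jacobian ideal J(g) in C{x,y} is {y^4, x*y^2 + 2*y^3/3, x^2 + 2*x*y + y^2}; counting standard monomials gives mu = 6. Corank 2; j^3 = (x + y)^3 is a perfect cube, so E-series; the 4-jet and mu = 6 give E_6. Both have type E_6, hence right-equivalent.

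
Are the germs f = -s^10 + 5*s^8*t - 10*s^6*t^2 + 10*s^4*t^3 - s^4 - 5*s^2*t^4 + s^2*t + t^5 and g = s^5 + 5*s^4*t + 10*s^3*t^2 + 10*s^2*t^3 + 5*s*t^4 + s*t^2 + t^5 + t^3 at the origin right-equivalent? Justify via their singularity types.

Yes.

The Hessian of f at 0 has rank 0. Corank 2; j^3 = s^2*t has shape L^2 M (L != M), so D-series; mu = 6 gives D_6. The Hessian of g at 0 has rank 0. Corank 2; j^3 = t^2*(s + t) has shape L^2 M (L != M), so D-series; mu = 6 gives D_6. Both have type D_6, hence right-equivalent.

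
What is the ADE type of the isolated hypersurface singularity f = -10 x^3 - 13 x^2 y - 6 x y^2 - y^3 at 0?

The Hessian of f at 0 has rank 0. Corank 2; j^3 = -(2*x + y)*(5*x^2 + 4*x*y + y^2) splits into three distinct lines over C (the quadratic factor has nonzero discriminant), so D_4.

D4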